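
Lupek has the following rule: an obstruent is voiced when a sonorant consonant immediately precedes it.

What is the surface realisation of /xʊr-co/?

The rule targets /c/ (voiceless palatal stop), which sits after the trigger /r/ (voiced).
Changing only its voicing to voiced gives [ɟ] — the voiced palatal stop.

[xʊrɟo]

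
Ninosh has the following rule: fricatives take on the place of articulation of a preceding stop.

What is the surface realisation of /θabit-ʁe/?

[θabitze]

The rule targets /ʁ/ (voiced uvular fricative), which sits after the trigger /t/ (alveolar).
A voiced alveolar fricative is [z], so the surface segment is [z].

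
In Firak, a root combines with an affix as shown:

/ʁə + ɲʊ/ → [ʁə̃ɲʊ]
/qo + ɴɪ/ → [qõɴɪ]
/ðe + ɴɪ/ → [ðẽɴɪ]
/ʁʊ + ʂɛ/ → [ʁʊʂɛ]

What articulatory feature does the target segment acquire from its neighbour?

The vowel /ə/ surfaces as nasalised [ə̃] next to the following nasal /ɲ/ — it has acquired the [+nasal] feature of its neighbour.
The other forms show the same pattern: /o/ → [õ] before /ɴ/; /e/ → [ẽ] before /ɴ/ — each time a vowel is nasalised next to a following nasal.
No change occurs in [ʁʊʂɛ] because the vowel at the boundary is adjacent to an oral consonant, not a nasal (/ʊ/ next to /ʂ/).

nasality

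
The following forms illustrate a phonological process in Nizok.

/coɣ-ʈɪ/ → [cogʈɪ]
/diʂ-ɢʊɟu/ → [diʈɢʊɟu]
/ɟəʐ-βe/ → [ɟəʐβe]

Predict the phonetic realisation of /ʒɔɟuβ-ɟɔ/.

[ʒɔɟubɟɔ]

The data show regressive manner assimilation: /ɣ/ → [g] before /ʈ/; /ʂ/ → [ʈ] before /ɢ/. In each pair only manner changes, matching the following consonant, while place and voice stay constant.
Nothing changes in [ɟəʐβe]: there the adjacent consonants already agree in manner (/ʐ/ and /β/ are both fricatives), so this form is consistent with the same rule.
The rule targets /β/ (voiced bilabial fricative), which sits before the trigger /ɟ/ (stop).
A voiced bilabial stop is [b], so the surface segment is [b].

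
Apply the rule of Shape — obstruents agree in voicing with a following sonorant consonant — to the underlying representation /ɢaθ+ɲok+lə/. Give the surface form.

The rule targets /θ/ (voiceless dental fricative), which sits before the trigger /ɲ/ (voiced).
The voiced dental fricative is [ð], so /θ/ → [ð].
At the second juncture, /k/ likewise becomes [g] adjacent to /l/.

[ɢaðɲoglə]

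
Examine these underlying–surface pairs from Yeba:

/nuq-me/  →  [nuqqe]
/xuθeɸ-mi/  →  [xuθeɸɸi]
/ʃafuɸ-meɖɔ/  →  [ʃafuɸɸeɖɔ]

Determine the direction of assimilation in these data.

The segment that alternates is /m/, which surfaces as [q] when adjacent to /q/.
The output [q] is identical to the trigger /q/ — every feature (place, manner, voicing) has been copied — so this is total assimilation.
The other form behaves the same way: /m/ → [ɸ] after /ɸ/ — in each case the output is a copy of the preceding consonant.
The trigger is the preceding segment, so the direction is progressive (perseverative).

progressive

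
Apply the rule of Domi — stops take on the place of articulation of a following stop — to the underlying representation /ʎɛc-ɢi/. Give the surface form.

[ʎɛqɢi]

The rule targets /c/ (voiceless palatal stop), which sits before the trigger /ɢ/ (uvular).
Changing only its place to uvular gives [q] — the voiceless uvular stop.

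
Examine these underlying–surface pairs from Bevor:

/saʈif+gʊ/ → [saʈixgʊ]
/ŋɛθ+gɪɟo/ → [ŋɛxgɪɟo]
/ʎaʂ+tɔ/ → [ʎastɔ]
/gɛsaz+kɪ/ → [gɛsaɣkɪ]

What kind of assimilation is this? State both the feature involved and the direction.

regressive place assimilation

The segment that alternates is /f/, which surfaces as [x] when adjacent to /g/.
The change labiodental → velar matches the place of the following /g/, identifying this as place assimilation.
Manner and voice are unchanged, so the assimilation is partial, not total.
The other alternating forms pattern the same way: /θ/ → [x] before /g/ (dental → velar, matching velar); /ʂ/ → [s] before /t/ (retroflex → alveolar, matching alveolar); /z/ → [ɣ] before /k/ (alveolar → velar, matching velar) — only place changes, and always toward the following segment.
Since the segment that changes precedes the conditioning segment, the assimilation is regressive.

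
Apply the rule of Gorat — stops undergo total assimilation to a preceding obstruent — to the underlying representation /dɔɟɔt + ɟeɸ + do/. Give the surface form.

[dɔɟɔtteɸɸo]

/ɟ/ is the segment targeted by the rule; it sits immediately after /t/, so it assimilates completely and surfaces as [t].
At the second juncture, /d/ likewise becomes [ɸ] adjacent to /ɸ/.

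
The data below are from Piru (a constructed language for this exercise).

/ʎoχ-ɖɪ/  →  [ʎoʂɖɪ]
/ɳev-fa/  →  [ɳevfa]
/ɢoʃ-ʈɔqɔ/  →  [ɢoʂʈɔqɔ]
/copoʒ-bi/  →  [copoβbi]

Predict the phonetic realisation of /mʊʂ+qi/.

[mʊχqi]

The data show regressive place assimilation: /χ/ → [ʂ] before /ɖ/; /ʃ/ → [ʂ] before /ʈ/; /ʒ/ → [β] before /b/. In each pair only place changes, matching the following consonant, while manner and voice stay constant.
No alternation appears in [ɳevfa]: there the adjacent consonants already agree in place (/v/ and /f/ are both labiodental), so this form is consistent with the same rule.
/ʂ/ is a voiceless retroflex fricative. The following trigger /q/ is uvular, so /ʂ/ must become uvular as well.
A voiceless uvular fricative is [χ], so the surface segment is [χ].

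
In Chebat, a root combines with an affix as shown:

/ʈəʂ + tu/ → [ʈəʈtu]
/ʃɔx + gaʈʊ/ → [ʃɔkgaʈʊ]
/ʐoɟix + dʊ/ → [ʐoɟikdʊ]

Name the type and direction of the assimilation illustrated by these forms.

Comparing underlying and surface forms, /ʂ/ → [ʈ] is the alternation; the neighbouring /t/ is constant.
/ʂ/ is a fricative while /t/ is a stop; the output [ʈ] is a stop, matching the trigger — so the feature that spreads is manner.
Place and voice are unchanged, so the assimilation is partial, not total.
The other alternating forms pattern the same way: /x/ → [k] before /g/ (fricative → stop, matching a stop); /x/ → [k] before /d/ (fricative → stop, matching a stop) — only manner changes, and always toward the following segment.
The trigger is the following segment, so the direction is regressive (anticipatory).

regressive manner assimilation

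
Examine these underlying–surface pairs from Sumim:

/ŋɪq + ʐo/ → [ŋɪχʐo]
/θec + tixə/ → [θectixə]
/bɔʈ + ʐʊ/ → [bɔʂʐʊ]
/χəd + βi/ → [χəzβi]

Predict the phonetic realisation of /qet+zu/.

[qeszu]

The data show regressive manner assimilation: /q/ → [χ] before /ʐ/; /ʈ/ → [ʂ] before /ʐ/; /d/ → [z] before /β/. In each pair only manner changes, matching the following consonant, while place and voice stay constant.
Nothing changes in [θectixə]: there the adjacent consonants already agree in manner (/c/ and /t/ are both stops), so this form is consistent with the same rule.
/t/ is a voiceless alveolar stop. The following trigger /z/ is a fricative, so /t/ must become a fricative as well.
A voiceless alveolar fricative is [s], so the surface segment is [s].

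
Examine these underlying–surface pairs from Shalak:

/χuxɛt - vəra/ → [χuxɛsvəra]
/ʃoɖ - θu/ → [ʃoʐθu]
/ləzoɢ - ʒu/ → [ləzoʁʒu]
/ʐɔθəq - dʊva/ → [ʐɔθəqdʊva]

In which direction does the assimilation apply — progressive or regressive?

regressive

Underlying /t/ is realised as [s] next to /v/; /v/ itself does not change.
The change stop → fricative matches the manner of the following /v/, identifying this as manner assimilation.
The same holds elsewhere in the data: /ɖ/ → [ʐ] before /θ/ (stop → fricative, matching a fricative); /ɢ/ → [ʁ] before /ʒ/ (stop → fricative, matching a fricative) — only manner changes, and always toward the following segment.
No alternation appears in [ʐɔθəqdʊva]: there the adjacent consonants already agree in manner (/q/ and /d/ are both stops), so this form is consistent with the same rule.
Since the segment that changes precedes the conditioning segment, the assimilation is regressive.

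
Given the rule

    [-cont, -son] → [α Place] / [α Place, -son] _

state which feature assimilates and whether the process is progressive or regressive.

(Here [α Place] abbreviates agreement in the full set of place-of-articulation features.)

progressive place assimilation

The rule copies the place features (abbreviated [Place]) from the environment onto the target, so the assimilating feature is place.
Since the environment is written before the underscore, the trigger precedes the target; the direction is progressive.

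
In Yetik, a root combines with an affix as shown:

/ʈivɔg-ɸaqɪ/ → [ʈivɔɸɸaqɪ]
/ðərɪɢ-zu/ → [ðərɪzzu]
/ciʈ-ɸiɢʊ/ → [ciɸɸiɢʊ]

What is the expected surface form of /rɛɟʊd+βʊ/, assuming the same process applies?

[rɛɟʊββʊ]

The data show regressive total assimilation (/g/ → [ɸ] before /ɸ/; /ɢ/ → [z] before /z/; /ʈ/ → [ɸ] before /ɸ/): in every case the target segment becomes identical to its following neighbour, copying more than a single feature.
/d/ is the segment targeted by the rule; it sits immediately before /β/, so it assimilates completely and surfaces as [β].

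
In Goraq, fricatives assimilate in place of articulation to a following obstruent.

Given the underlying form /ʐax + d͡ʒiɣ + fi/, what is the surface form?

[ʐaʃd͡ʒivfi]

/x/ is a voiceless velar fricative. The following trigger /d͡ʒ/ is postalveolar, so /x/ must become postalveolar as well.
Changing only its place to postalveolar gives [ʃ] — the voiceless postalveolar fricative.
At the second juncture, /ɣ/ likewise becomes [v] adjacent to /f/.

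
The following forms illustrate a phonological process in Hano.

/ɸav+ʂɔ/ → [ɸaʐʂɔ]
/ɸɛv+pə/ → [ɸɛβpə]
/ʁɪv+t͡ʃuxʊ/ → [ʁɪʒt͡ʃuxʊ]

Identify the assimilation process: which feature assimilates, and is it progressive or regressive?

regressive place assimilation

Underlying /v/ is realised as [ʐ] next to /ʂ/; /ʂ/ itself does not change.
/v/ is labiodental while /ʂ/ is retroflex; the output [ʐ] is retroflex, matching the trigger — so the feature that spreads is place.
Manner and voice are unchanged, so the assimilation is partial, not total.
Checking the remaining alternations: /v/ → [β] before /p/ (labiodental → bilabial, matching bilabial); /v/ → [ʒ] before /t͡ʃ/ (labiodental → postalveolar, matching postalveolar) — only place changes, and always toward the following segment.
Since the segment that changes precedes the conditioning segment, the assimilation is regressive.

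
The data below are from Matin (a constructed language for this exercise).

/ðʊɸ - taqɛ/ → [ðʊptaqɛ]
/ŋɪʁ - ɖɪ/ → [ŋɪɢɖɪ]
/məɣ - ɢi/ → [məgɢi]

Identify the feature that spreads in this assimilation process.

manner

Comparing underlying and surface forms, /ɸ/ → [p] is the alternation; the neighbouring /t/ is constant.
/ɸ/ is a fricative while /t/ is a stop; the output [p] is a stop, matching the trigger — so the feature that spreads is manner.
The same holds elsewhere in the data: /ʁ/ → [ɢ] before /ɖ/ (fricative → stop, matching a stop); /ɣ/ → [g] before /ɢ/ (fricative → stop, matching a stop) — only manner changes, and always toward the following segment.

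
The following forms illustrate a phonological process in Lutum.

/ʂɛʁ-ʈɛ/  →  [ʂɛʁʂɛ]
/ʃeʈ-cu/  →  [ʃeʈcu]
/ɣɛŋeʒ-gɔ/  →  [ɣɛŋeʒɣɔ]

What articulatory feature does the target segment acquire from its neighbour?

manner

Underlying /ʈ/ is realised as [ʂ] next to /ʁ/; /ʁ/ itself does not change.
The change stop → fricative matches the manner of the preceding /ʁ/, identifying this as manner assimilation.
The same holds elsewhere in the data: /g/ → [ɣ] after /ʒ/ (stop → fricative, matching a fricative) — only manner changes, and always toward the preceding segment.
Nothing changes in [ʃeʈcu]: there the adjacent consonants already agree in manner (/c/ and /ʈ/ are both stops), so this form is consistent with the same rule.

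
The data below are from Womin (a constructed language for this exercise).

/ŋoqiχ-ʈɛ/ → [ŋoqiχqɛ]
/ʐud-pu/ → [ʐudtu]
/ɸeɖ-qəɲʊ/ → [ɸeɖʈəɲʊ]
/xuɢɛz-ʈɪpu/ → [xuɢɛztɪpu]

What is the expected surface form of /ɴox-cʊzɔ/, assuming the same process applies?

[ɴoxkʊzɔ]

The data show progressive place assimilation: /ʈ/ → [q] after /χ/; /p/ → [t] after /d/; /q/ → [ʈ] after /ɖ/; /ʈ/ → [t] after /z/. In each pair only place changes, matching the preceding consonant, while manner and voice stay constant.
The rule targets /c/ (voiceless palatal stop), which sits after the trigger /x/ (velar).
The voiceless velar stop is [k], so /c/ → [k].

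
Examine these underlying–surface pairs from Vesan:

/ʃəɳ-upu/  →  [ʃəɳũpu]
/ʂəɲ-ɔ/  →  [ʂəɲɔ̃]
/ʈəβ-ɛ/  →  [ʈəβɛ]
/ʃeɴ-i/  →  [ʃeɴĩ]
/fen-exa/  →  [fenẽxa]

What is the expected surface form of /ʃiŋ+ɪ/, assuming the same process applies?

The data show progressive nasality assimilation (vowel nasalisation): /u/ → [ũ] after /ɳ/; /ɔ/ → [ɔ̃] after /ɲ/; /i/ → [ĩ] after /ɴ/; /e/ → [ẽ] after /n/ — a vowel is nasalised by an immediately preceding nasal consonant.
No change occurs in [ʈəβɛ] because the vowel at the boundary is adjacent to an oral consonant, not a nasal (/ɛ/ next to /β/).
The vowel /ɪ/ is adjacent to the preceding nasal /ŋ/, so it acquires [+nasal] and surfaces as [ɪ̃].

[ʃiŋɪ̃]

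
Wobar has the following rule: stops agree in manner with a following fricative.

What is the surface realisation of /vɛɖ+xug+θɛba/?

/ɖ/ is a voiced retroflex stop. The following trigger /x/ is a fricative, so /ɖ/ must become a fricative as well.
The voiced retroflex fricative is [ʐ], so /ɖ/ → [ʐ].
At the second juncture, /g/ likewise becomes [ɣ] adjacent to /θ/.

[vɛʐxuɣθɛba]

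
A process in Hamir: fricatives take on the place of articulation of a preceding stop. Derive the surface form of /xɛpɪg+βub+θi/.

[xɛpɪgɣubɸi]

/β/ is a voiced bilabial fricative. The preceding trigger /g/ is velar, so /β/ must become velar as well.
A voiced velar fricative is [ɣ], so the surface segment is [ɣ].
The same rule applies at the second boundary: /θ/ → [ɸ] next to /b/.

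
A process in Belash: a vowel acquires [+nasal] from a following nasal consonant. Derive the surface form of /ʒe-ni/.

The vowel /e/ is adjacent to the following nasal /n/, so it acquires [+nasal] and surfaces as [ẽ].

[ʒẽni]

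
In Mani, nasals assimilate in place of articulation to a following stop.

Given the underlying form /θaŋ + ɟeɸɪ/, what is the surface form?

[θaɲɟeɸɪ]

The rule targets /ŋ/ (voiced velar nasal), which sits before the trigger /ɟ/ (palatal).
The voiced palatal nasal is [ɲ], so /ŋ/ → [ɲ].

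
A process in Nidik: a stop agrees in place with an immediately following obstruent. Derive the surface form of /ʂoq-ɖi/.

The rule targets /q/ (voiceless uvular stop), which sits before the trigger /ɖ/ (retroflex).
A voiceless retroflex stop is [ʈ], so the surface segment is [ʈ].

[ʂoʈɖi]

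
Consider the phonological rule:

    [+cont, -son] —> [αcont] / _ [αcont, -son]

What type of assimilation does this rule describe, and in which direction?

regressive manner assimilation

The rule copies [cont] (continuancy) from the environment onto the target fricatives; since [±cont] encodes the stop/fricative manner contrast, the assimilating dimension is manner.
Since the environment is written after the underscore, the trigger follows the target; the direction is regressive.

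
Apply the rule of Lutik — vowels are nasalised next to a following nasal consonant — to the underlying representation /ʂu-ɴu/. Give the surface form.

The vowel /u/ is adjacent to the following nasal /ɴ/, so it acquires [+nasal] and surfaces as [ũ].

[ʂũɴu]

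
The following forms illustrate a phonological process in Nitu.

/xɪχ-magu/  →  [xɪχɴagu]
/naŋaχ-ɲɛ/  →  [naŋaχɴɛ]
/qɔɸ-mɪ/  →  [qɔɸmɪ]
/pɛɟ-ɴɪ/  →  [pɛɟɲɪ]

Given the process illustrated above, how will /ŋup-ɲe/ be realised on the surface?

[ŋupme]

The data show progressive place assimilation: /m/ → [ɴ] after /χ/; /ɲ/ → [ɴ] after /χ/; /ɴ/ → [ɲ] after /ɟ/. In each pair only place changes, matching the preceding consonant, while manner and voice stay constant.
Nothing changes in [qɔɸmɪ]: there the adjacent consonants already agree in place (/m/ and /ɸ/ are both bilabial), so this form is consistent with the same rule.
The rule targets /ɲ/ (voiced palatal nasal), which sits after the trigger /p/ (bilabial).
A voiced bilabial nasal is [m], so the surface segment is [m].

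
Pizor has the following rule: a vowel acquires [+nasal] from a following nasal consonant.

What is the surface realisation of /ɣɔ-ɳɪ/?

[ɣɔ̃ɳɪ]

/ɔ/ sits next to the nasal /ɳ/ and is therefore nasalised to [ɔ̃].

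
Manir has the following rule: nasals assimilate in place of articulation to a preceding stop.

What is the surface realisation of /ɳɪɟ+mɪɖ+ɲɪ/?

[ɳɪɟɲɪɖɳɪ]

The rule targets /m/ (voiced bilabial nasal), which sits after the trigger /ɟ/ (palatal).
A voiced palatal nasal is [ɲ], so the surface segment is [ɲ].
The same rule applies at the second boundary: /ɲ/ → [ɳ] next to /ɖ/.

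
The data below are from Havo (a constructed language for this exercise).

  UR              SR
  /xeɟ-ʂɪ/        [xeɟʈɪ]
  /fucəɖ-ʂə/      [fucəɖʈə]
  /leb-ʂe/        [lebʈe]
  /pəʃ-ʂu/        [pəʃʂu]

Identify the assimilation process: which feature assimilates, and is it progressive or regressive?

progressive manner assimilation

The segment that alternates is /ʂ/, which surfaces as [ʈ] when adjacent to /ɟ/.
The change fricative → stop matches the manner of the preceding /ɟ/, identifying this as manner assimilation.
Place and voice are unchanged, so the assimilation is partial, not total.
The same holds elsewhere in the data: /ʂ/ → [ʈ] after /ɖ/ (fricative → stop, matching a stop); /ʂ/ → [ʈ] after /b/ (fricative → stop, matching a stop) — only manner changes, and always toward the preceding segment.
Nothing changes in [pəʃʂu]: there the adjacent consonants already agree in manner (/ʂ/ and /ʃ/ are both fricatives), so this form is consistent with the same rule.
Since the segment that changes follows the conditioning segment, the assimilation is progressive.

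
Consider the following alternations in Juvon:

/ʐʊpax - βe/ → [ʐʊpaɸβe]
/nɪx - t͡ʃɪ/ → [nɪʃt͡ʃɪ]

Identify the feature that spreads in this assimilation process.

place

Underlying /x/ is realised as [ɸ] next to /β/; /β/ itself does not change.
The change velar → bilabial matches the place of the following /β/, identifying this as place assimilation.
Checking the remaining alternation: /x/ → [ʃ] before /t͡ʃ/ (velar → postalveolar, matching postalveolar) — only place changes, and always toward the following segment.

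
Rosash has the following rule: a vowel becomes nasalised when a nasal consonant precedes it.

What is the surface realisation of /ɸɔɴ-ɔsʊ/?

The vowel /ɔ/ is adjacent to the preceding nasal /ɴ/, so it acquires [+nasal] and surfaces as [ɔ̃].

[ɸɔɴɔ̃sʊ]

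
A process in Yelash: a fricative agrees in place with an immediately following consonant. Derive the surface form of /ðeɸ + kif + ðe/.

The rule targets /ɸ/ (voiceless bilabial fricative), which sits before the trigger /k/ (velar).
A voiceless velar fricative is [x], so the surface segment is [x].
At the second juncture, /f/ likewise becomes [θ] adjacent to /ð/.

[ðexkiθðe]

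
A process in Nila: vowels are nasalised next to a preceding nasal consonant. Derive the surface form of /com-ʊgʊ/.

[comʊ̃gʊ]

/ʊ/ sits next to the nasal /m/ and is therefore nasalised to [ʊ̃].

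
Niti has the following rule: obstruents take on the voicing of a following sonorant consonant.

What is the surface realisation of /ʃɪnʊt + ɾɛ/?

The rule targets /t/ (voiceless alveolar stop), which sits before the trigger /ɾ/ (voiced).
A voiced alveolar stop is [d], so the surface segment is [d].

[ʃɪnʊdɾɛ]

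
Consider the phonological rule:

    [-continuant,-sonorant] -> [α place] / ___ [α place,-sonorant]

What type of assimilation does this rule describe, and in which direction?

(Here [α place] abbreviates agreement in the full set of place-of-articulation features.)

regressive place assimilation

The shared variable α links the value of the place features (abbreviated [place]) on the target to the same value on the neighbouring segment, so place is the feature that assimilates.
The conditioning segment sits to the right of the focus bar, meaning the trigger follows the segment that changes — regressive assimilation.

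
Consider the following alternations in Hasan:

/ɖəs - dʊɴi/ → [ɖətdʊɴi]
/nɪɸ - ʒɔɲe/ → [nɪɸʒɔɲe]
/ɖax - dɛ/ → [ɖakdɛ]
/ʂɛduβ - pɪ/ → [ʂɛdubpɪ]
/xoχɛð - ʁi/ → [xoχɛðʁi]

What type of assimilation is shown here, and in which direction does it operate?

Underlying /s/ is realised as [t] next to /d/; /d/ itself does not change.
/s/ is a fricative while /d/ is a stop; the output [t] is a stop, matching the trigger — so the feature that spreads is manner.
Place and voice are unchanged, so the assimilation is partial, not total.
Checking the remaining alternations: /x/ → [k] before /d/ (fricative → stop, matching a stop); /β/ → [b] before /p/ (fricative → stop, matching a stop) — only manner changes, and always toward the following segment.
No alternation appears in [nɪɸʒɔɲe], [xoχɛðʁi]: there the adjacent consonants already agree in manner (/ɸ/ and /ʒ/ are both fricatives; /ð/ and /ʁ/ are both fricatives), so these forms are consistent with the same rule.
Since the segment that changes precedes the conditioning segment, the assimilation is regressive.

regressive manner assimilation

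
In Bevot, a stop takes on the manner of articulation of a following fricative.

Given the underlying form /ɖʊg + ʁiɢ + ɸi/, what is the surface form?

The rule targets /g/ (voiced velar stop), which sits before the trigger /ʁ/ (fricative).
The voiced velar fricative is [ɣ], so /g/ → [ɣ].
The same rule applies at the second boundary: /ɢ/ → [ʁ] next to /ɸ/.

[ɖʊɣʁiʁɸi]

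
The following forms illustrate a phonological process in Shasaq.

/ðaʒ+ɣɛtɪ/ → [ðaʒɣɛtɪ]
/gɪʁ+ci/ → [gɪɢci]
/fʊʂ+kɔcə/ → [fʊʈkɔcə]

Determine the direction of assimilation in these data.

The segment that alternates is /ʁ/, which surfaces as [ɢ] when adjacent to /c/.
The change fricative → stop matches the manner of the following /c/, identifying this as manner assimilation.
The other alternating form patterns the same way: /ʂ/ → [ʈ] before /k/ (fricative → stop, matching a stop) — only manner changes, and always toward the following segment.
No alternation appears in [ðaʒɣɛtɪ]: there the adjacent consonants already agree in manner (/ʒ/ and /ɣ/ are both fricatives), so this form is consistent with the same rule.
Since the segment that changes precedes the conditioning segment, the assimilation is regressive.

regressive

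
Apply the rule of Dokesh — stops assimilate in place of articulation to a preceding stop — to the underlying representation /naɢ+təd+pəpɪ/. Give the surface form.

The rule targets /t/ (voiceless alveolar stop), which sits after the trigger /ɢ/ (uvular).
Changing only its place to uvular gives [q] — the voiceless uvular stop.
The same rule applies at the second boundary: /p/ → [t] next to /d/.

[naɢqədtəpɪ]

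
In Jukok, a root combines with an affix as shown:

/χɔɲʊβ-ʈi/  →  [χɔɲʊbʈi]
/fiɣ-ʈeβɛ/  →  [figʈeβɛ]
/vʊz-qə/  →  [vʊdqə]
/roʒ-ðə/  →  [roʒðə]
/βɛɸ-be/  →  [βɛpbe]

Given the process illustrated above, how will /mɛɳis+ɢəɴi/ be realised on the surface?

The data show regressive manner assimilation: /β/ → [b] before /ʈ/; /ɣ/ → [g] before /ʈ/; /z/ → [d] before /q/; /ɸ/ → [p] before /b/. In each pair only manner changes, matching the following consonant, while place and voice stay constant.
No alternation appears in [roʒðə]: there the adjacent consonants already agree in manner (/ʒ/ and /ð/ are both fricatives), so this form is consistent with the same rule.
The rule targets /s/ (voiceless alveolar fricative), which sits before the trigger /ɢ/ (stop).
A voiceless alveolar stop is [t], so the surface segment is [t].

[mɛɳitɢəɴi]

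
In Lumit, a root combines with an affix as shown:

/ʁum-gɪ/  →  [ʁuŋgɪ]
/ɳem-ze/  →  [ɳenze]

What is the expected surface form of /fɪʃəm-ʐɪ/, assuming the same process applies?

[fɪʃəɳʐɪ]

The data show regressive place assimilation: /m/ → [ŋ] before /g/; /m/ → [n] before /z/. In each pair only place changes, matching the following consonant, while manner and voice stay constant.
The rule targets /m/ (voiced bilabial nasal), which sits before the trigger /ʐ/ (retroflex).
Changing only its place to retroflex gives [ɳ] — the voiced retroflex nasal.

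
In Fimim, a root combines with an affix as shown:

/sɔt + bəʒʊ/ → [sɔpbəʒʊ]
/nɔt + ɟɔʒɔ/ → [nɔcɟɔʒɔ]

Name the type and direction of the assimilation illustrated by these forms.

regressive place assimilation

Comparing underlying and surface forms, /t/ → [p] is the alternation; the neighbouring /b/ is constant.
The change alveolar → bilabial matches the place of the following /b/, identifying this as place assimilation.
Manner and voice are unchanged, so the assimilation is partial, not total.
Checking the remaining alternation: /t/ → [c] before /ɟ/ (alveolar → palatal, matching palatal) — only place changes, and always toward the following segment.
Since the segment that changes precedes the conditioning segment, the assimilation is regressive.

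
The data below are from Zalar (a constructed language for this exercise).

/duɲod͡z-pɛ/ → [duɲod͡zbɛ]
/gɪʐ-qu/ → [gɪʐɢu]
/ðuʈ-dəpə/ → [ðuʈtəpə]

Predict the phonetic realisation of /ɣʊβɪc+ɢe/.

[ɣʊβɪcqe]

The data show progressive voicing assimilation: /p/ → [b] after /d͡z/; /q/ → [ɢ] after /ʐ/; /d/ → [t] after /ʈ/. In each pair only voicing changes, matching the preceding consonant, while place and manner stay constant.
/ɢ/ is a voiced uvular stop. The preceding trigger /c/ is voiceless, so /ɢ/ must become voiceless as well.
A voiceless uvular stop is [q], so the surface segment is [q].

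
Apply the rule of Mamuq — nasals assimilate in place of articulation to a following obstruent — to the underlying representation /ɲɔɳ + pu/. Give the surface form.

/ɳ/ is a voiced retroflex nasal. The following trigger /p/ is bilabial, so /ɳ/ must become bilabial as well.
Changing only its place to bilabial gives [m] — the voiced bilabial nasal.

[ɲɔmpu]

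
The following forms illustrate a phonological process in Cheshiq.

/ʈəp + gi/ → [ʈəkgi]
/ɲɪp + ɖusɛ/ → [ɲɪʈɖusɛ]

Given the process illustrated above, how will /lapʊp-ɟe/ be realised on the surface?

[lapʊcɟe]

The data show regressive place assimilation: /p/ → [k] before /g/; /p/ → [ʈ] before /ɖ/. In each pair only place changes, matching the following consonant, while manner and voice stay constant.
The rule targets /p/ (voiceless bilabial stop), which sits before the trigger /ɟ/ (palatal).
A voiceless palatal stop is [c], so the surface segment is [c].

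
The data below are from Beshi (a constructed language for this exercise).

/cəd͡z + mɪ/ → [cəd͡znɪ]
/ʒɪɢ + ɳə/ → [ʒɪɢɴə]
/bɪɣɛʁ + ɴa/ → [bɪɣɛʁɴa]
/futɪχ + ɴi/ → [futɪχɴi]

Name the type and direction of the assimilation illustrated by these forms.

The segment that alternates is /m/, which surfaces as [n] when adjacent to /d͡z/.
/m/ is bilabial while /d͡z/ is alveolar; the output [n] is alveolar, matching the trigger — so the feature that spreads is place.
Manner and voice are unchanged, so the assimilation is partial, not total.
The other alternating form patterns the same way: /ɳ/ → [ɴ] after /ɢ/ (retroflex → uvular, matching uvular) — only place changes, and always toward the preceding segment.
Nothing changes in [bɪɣɛʁɴa], [futɪχɴi]: there the adjacent consonants already agree in place (/ɴ/ and /ʁ/ are both uvular; /ɴ/ and /χ/ are both uvular), so these forms are consistent with the same rule.
Since the segment that changes follows the conditioning segment, the assimilation is progressive.

progressive place assimilation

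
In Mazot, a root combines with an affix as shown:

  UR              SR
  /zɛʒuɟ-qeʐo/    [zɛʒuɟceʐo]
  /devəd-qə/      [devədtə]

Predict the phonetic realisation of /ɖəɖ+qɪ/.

[ɖəɖʈɪ]

The data show progressive place assimilation: /q/ → [c] after /ɟ/; /q/ → [t] after /d/. In each pair only place changes, matching the preceding consonant, while manner and voice stay constant.
The rule targets /q/ (voiceless uvular stop), which sits after the trigger /ɖ/ (retroflex).
The voiceless retroflex stop is [ʈ], so /q/ → [ʈ].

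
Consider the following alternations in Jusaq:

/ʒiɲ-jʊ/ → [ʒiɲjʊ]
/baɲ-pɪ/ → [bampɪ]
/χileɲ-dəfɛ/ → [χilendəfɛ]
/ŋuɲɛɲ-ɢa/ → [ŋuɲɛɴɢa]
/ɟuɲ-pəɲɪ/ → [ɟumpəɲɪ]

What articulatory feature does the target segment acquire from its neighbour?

The segment that alternates is /ɲ/, which surfaces as [m] when adjacent to /p/.
The change palatal → bilabial matches the place of the following /p/, identifying this as place assimilation.
The other alternating forms pattern the same way: /ɲ/ → [n] before /d/ (palatal → alveolar, matching alveolar); /ɲ/ → [ɴ] before /ɢ/ (palatal → uvular, matching uvular) — only place changes, and always toward the following segment.
No alternation appears in [ʒiɲjʊ]: there the adjacent consonants already agree in place (/ɲ/ and /j/ are both palatal), so this form is consistent with the same rule.

place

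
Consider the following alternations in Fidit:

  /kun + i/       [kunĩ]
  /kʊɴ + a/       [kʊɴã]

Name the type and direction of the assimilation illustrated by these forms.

The vowel /i/ surfaces as nasalised [ĩ] next to the preceding nasal /n/ — it has acquired the [+nasal] feature of its neighbour.
The other form shows the same pattern: /a/ → [ã] after /ɴ/ — each time a vowel is nasalised next to a preceding nasal.
Because the conditioning nasal is to the left of the vowel that changes, the process is progressive (perseverative).

progressive nasality assimilation (vowel nasalisation)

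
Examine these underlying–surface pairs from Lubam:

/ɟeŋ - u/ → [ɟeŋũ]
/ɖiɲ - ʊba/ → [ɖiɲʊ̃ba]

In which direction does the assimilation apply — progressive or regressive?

progressive

The vowel /u/ surfaces as nasalised [ũ] next to the preceding nasal /ŋ/ — it has acquired the [+nasal] feature of its neighbour.
The other form shows the same pattern: /ʊ/ → [ʊ̃] after /ɲ/ — each time a vowel is nasalised next to a preceding nasal.
Because the conditioning nasal is to the left of the vowel that changes, the process is progressive (perseverative).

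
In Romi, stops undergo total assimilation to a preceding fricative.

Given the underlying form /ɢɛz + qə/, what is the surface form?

/q/ is the segment targeted by the rule; it sits immediately after /z/, so it assimilates completely and surfaces as [z].

[ɢɛzzə]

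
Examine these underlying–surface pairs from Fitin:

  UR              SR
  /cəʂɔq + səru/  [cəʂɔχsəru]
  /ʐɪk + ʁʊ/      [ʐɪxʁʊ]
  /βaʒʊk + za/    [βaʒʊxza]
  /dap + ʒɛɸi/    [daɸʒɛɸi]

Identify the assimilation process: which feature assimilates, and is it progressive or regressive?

The segment that alternates is /q/, which surfaces as [χ] when adjacent to /s/.
The change stop → fricative matches the manner of the following /s/, identifying this as manner assimilation.
Place and voice are unchanged, so the assimilation is partial, not total.
The other alternating forms pattern the same way: /k/ → [x] before /ʁ/ (stop → fricative, matching a fricative); /k/ → [x] before /z/ (stop → fricative, matching a fricative); /p/ → [ɸ] before /ʒ/ (stop → fricative, matching a fricative) — only manner changes, and always toward the following segment.
Since the segment that changes precedes the conditioning segment, the assimilation is regressive.

regressive manner assimilation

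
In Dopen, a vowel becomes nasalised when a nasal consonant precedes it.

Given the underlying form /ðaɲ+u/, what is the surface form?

The vowel /u/ is adjacent to the preceding nasal /ɲ/, so it acquires [+nasal] and surfaces as [ũ].

[ðaɲũ]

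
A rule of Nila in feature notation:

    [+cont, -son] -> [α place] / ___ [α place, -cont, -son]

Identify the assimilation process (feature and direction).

regressive place assimilation

The rule copies the place features (abbreviated [place]) from the environment onto the target, so the assimilating feature is place.
The conditioning segment sits to the right of the focus bar, meaning the trigger follows the segment that changes — regressive assimilation.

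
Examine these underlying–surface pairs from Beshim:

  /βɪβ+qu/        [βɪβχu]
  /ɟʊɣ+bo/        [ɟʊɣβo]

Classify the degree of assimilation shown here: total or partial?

partial assimilation

Underlying /q/ is realised as [χ] next to /β/; /β/ itself does not change.
The change stop → fricative matches the manner of the preceding /β/, identifying this as manner assimilation.
Place and voice are unchanged, so the assimilation is partial, not total.
The other alternating form patterns the same way: /b/ → [β] after /ɣ/ (stop → fricative, matching a fricative) — only manner changes, and always toward the preceding segment.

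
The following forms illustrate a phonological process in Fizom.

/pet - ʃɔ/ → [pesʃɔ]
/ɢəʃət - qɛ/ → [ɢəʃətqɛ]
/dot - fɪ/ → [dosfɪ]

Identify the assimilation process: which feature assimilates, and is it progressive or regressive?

regressive manner assimilation

Comparing underlying and surface forms, /t/ → [s] is the alternation; the neighbouring /ʃ/ is constant.
/t/ is a stop while /ʃ/ is a fricative; the output [s] is a fricative, matching the trigger — so the feature that spreads is manner.
Place and voice are unchanged, so the assimilation is partial, not total.
Checking the remaining alternation: /t/ → [s] before /f/ (stop → fricative, matching a fricative) — only manner changes, and always toward the following segment.
Nothing changes in [ɢəʃətqɛ]: there the adjacent consonants already agree in manner (/t/ and /q/ are both stops), so this form is consistent with the same rule.
Since the segment that changes precedes the conditioning segment, the assimilation is regressive.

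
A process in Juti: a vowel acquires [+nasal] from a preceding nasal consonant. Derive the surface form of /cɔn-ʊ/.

/ʊ/ sits next to the nasal /n/ and is therefore nasalised to [ʊ̃].

[cɔnʊ̃]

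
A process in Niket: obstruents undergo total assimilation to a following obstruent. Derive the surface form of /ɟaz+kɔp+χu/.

/z/ is the segment targeted by the rule; it sits immediately before /k/, so it assimilates completely and surfaces as [k].
The same rule applies at the second boundary: /p/ → [χ] next to /χ/.

[ɟakkɔχχu]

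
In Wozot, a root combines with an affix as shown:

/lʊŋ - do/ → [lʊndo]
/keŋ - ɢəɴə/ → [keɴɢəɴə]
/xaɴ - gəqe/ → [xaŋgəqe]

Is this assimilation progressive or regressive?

Comparing underlying and surface forms, /ŋ/ → [n] is the alternation; the neighbouring /d/ is constant.
The change velar → alveolar matches the place of the following /d/, identifying this as place assimilation.
Checking the remaining alternations: /ŋ/ → [ɴ] before /ɢ/ (velar → uvular, matching uvular); /ɴ/ → [ŋ] before /g/ (uvular → velar, matching velar) — only place changes, and always toward the following segment.
The trigger is the following segment, so the direction is regressive (anticipatory).

regressive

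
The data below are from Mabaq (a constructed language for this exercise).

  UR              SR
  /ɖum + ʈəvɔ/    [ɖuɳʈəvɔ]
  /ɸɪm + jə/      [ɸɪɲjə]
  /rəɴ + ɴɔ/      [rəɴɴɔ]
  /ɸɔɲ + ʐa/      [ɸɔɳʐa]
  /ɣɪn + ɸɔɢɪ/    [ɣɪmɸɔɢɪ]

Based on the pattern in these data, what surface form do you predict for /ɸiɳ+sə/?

[ɸinsə]

The data show regressive place assimilation: /m/ → [ɳ] before /ʈ/; /m/ → [ɲ] before /j/; /ɲ/ → [ɳ] before /ʐ/; /n/ → [m] before /ɸ/. In each pair only place changes, matching the following consonant, while manner and voice stay constant.
Nothing changes in [rəɴɴɔ]: there the adjacent consonants already agree in place (/ɴ/ and /ɴ/ are both uvular), so this form is consistent with the same rule.
/ɳ/ is a voiced retroflex nasal. The following trigger /s/ is alveolar, so /ɳ/ must become alveolar as well.
The voiced alveolar nasal is [n], so /ɳ/ → [n].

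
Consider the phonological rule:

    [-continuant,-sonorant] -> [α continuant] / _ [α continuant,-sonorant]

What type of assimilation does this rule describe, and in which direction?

The shared variable α links the value of [continuant] on the target to that of the neighbouring obstruent. [continuant] distinguishes stops from fricatives — a manner-of-articulation feature — so this is manner assimilation.
The conditioning segment sits to the right of the focus bar, meaning the trigger follows the segment that changes — regressive assimilation.

regressive manner assimilation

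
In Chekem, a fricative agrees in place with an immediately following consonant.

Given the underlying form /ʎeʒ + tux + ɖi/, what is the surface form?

[ʎeztuʂɖi]

/ʒ/ is a voiced postalveolar fricative. The following trigger /t/ is alveolar, so /ʒ/ must become alveolar as well.
A voiced alveolar fricative is [z], so the surface segment is [z].
At the second juncture, /x/ likewise becomes [ʂ] adjacent to /ɖ/.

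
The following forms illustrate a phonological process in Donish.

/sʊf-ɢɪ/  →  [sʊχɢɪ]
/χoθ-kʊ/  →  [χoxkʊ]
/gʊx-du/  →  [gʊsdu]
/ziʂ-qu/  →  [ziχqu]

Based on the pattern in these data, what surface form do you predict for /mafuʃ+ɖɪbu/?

The data show regressive place assimilation: /f/ → [χ] before /ɢ/; /θ/ → [x] before /k/; /x/ → [s] before /d/; /ʂ/ → [χ] before /q/. In each pair only place changes, matching the following consonant, while manner and voice stay constant.
/ʃ/ is a voiceless postalveolar fricative. The following trigger /ɖ/ is retroflex, so /ʃ/ must become retroflex as well.
Changing only its place to retroflex gives [ʂ] — the voiceless retroflex fricative.

[mafuʂɖɪbu]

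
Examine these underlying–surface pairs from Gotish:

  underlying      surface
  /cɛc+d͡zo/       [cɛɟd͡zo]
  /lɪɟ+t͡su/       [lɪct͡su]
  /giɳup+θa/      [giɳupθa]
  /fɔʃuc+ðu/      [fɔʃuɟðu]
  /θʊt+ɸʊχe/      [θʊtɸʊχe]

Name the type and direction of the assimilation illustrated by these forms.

The segment that alternates is /c/, which surfaces as [ɟ] when adjacent to /d͡z/.
/c/ is voiceless while /d͡z/ is voiced; the output [ɟ] is voiced, matching the trigger — so the feature that spreads is voicing.
Place and manner are unchanged, so the assimilation is partial, not total.
The other alternating forms pattern the same way: /ɟ/ → [c] before /t͡s/ (voiced → voiceless, matching voiceless); /c/ → [ɟ] before /ð/ (voiceless → voiced, matching voiced) — only voicing changes, and always toward the following segment.
Nothing changes in [giɳupθa], [θʊtɸʊχe]: there the adjacent consonants already agree in voicing (/p/ and /θ/ are both voiceless; /t/ and /ɸ/ are both voiceless), so these forms are consistent with the same rule.
Since the segment that changes precedes the conditioning segment, the assimilation is regressive.

regressive voicing assimilation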